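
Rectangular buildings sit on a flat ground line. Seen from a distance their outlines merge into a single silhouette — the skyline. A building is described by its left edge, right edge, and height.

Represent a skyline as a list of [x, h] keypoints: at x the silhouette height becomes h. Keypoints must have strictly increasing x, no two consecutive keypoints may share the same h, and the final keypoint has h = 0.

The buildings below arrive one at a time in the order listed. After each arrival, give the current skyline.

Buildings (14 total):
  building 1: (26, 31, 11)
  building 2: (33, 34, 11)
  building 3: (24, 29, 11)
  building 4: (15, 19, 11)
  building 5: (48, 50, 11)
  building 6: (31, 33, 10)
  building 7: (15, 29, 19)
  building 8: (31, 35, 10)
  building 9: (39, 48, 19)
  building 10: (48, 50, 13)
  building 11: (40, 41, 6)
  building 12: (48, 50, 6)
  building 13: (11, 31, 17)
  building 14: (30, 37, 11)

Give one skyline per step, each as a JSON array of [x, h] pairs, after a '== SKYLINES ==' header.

== SKYLINES ==
[[26,11],[31,0]]
[[26,11],[31,0],[33,11],[34,0]]
[[24,11],[31,0],[33,11],[34,0]]
[[15,11],[19,0],[24,11],[31,0],[33,11],[34,0]]
[[15,11],[19,0],[24,11],[31,0],[33,11],[34,0],[48,11],[50,0]]
[[15,11],[19,0],[24,11],[31,10],[33,11],[34,0],[48,11],[50,0]]
[[15,19],[29,11],[31,10],[33,11],[34,0],[48,11],[50,0]]
[[15,19],[29,11],[31,10],[33,11],[34,10],[35,0],[48,11],[50,0]]
[[15,19],[29,11],[31,10],[33,11],[34,10],[35,0],[39,19],[48,11],[50,0]]
[[15,19],[29,11],[31,10],[33,11],[34,10],[35,0],[39,19],[48,13],[50,0]]
[[15,19],[29,11],[31,10],[33,11],[34,10],[35,0],[39,19],[48,13],[50,0]]
[[15,19],[29,11],[31,10],[33,11],[34,10],[35,0],[39,19],[48,13],[50,0]]
[[11,17],[15,19],[29,17],[31,10],[33,11],[34,10],[35,0],[39,19],[48,13],[50,0]]
[[11,17],[15,19],[29,17],[31,11],[37,0],[39,19],[48,13],[50,0]]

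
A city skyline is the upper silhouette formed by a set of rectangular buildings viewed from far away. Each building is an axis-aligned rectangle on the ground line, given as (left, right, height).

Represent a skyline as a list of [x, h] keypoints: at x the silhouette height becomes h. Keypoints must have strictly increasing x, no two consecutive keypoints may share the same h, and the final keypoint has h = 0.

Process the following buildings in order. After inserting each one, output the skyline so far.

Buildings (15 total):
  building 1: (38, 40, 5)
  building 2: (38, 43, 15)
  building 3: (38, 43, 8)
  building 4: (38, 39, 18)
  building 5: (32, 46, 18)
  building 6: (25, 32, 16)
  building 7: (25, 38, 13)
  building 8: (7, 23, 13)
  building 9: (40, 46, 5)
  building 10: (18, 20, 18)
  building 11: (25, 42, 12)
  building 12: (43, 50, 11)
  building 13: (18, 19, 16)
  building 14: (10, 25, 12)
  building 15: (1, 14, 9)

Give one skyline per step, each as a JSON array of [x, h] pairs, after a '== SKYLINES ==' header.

== SKYLINES ==
[[38,5],[40,0]]
[[38,15],[43,0]]
[[38,15],[43,0]]
[[38,18],[39,15],[43,0]]
[[32,18],[46,0]]
[[25,16],[32,18],[46,0]]
[[25,16],[32,18],[46,0]]
[[7,13],[23,0],[25,16],[32,18],[46,0]]
[[7,13],[23,0],[25,16],[32,18],[46,0]]
[[7,13],[18,18],[20,13],[23,0],[25,16],[32,18],[46,0]]
[[7,13],[18,18],[20,13],[23,0],[25,16],[32,18],[46,0]]
[[7,13],[18,18],[20,13],[23,0],[25,16],[32,18],[46,11],[50,0]]
[[7,13],[18,18],[20,13],[23,0],[25,16],[32,18],[46,11],[50,0]]
[[7,13],[18,18],[20,13],[23,12],[25,16],[32,18],[46,11],[50,0]]
[[1,9],[7,13],[18,18],[20,13],[23,12],[25,16],[32,18],[46,11],[50,0]]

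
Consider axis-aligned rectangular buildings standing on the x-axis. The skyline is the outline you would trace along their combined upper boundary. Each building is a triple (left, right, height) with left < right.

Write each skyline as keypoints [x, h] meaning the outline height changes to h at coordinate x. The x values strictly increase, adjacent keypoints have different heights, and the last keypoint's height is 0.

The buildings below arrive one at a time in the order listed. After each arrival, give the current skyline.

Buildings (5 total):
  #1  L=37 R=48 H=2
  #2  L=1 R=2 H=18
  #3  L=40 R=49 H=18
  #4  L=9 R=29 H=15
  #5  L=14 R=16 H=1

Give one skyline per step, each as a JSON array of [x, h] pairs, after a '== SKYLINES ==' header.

== SKYLINES ==
[[37,2],[48,0]]
[[1,18],[2,0],[37,2],[48,0]]
[[1,18],[2,0],[37,2],[40,18],[49,0]]
[[1,18],[2,0],[9,15],[29,0],[37,2],[40,18],[49,0]]
[[1,18],[2,0],[9,15],[29,0],[37,2],[40,18],[49,0]]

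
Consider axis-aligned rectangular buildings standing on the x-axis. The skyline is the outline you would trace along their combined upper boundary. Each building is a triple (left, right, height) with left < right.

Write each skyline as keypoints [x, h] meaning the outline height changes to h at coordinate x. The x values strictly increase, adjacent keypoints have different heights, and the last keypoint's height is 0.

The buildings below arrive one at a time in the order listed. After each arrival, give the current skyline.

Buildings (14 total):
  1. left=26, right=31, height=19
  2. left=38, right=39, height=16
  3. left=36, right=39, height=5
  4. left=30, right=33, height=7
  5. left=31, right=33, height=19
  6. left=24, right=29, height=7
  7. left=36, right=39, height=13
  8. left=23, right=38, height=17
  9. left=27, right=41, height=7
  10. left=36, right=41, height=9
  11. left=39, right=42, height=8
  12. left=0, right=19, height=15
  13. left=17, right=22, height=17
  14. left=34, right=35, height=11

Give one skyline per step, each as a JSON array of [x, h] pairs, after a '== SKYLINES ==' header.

== SKYLINES ==
[[26,19],[31,0]]
[[26,19],[31,0],[38,16],[39,0]]
[[26,19],[31,0],[36,5],[38,16],[39,0]]
[[26,19],[31,7],[33,0],[36,5],[38,16],[39,0]]
[[26,19],[33,0],[36,5],[38,16],[39,0]]
[[24,7],[26,19],[33,0],[36,5],[38,16],[39,0]]
[[24,7],[26,19],[33,0],[36,13],[38,16],[39,0]]
[[23,17],[26,19],[33,17],[38,16],[39,0]]
[[23,17],[26,19],[33,17],[38,16],[39,7],[41,0]]
[[23,17],[26,19],[33,17],[38,16],[39,9],[41,0]]
[[23,17],[26,19],[33,17],[38,16],[39,9],[41,8],[42,0]]
[[0,15],[19,0],[23,17],[26,19],[33,17],[38,16],[39,9],[41,8],[42,0]]
[[0,15],[17,17],[22,0],[23,17],[26,19],[33,17],[38,16],[39,9],[41,8],[42,0]]
[[0,15],[17,17],[22,0],[23,17],[26,19],[33,17],[38,16],[39,9],[41,8],[42,0]]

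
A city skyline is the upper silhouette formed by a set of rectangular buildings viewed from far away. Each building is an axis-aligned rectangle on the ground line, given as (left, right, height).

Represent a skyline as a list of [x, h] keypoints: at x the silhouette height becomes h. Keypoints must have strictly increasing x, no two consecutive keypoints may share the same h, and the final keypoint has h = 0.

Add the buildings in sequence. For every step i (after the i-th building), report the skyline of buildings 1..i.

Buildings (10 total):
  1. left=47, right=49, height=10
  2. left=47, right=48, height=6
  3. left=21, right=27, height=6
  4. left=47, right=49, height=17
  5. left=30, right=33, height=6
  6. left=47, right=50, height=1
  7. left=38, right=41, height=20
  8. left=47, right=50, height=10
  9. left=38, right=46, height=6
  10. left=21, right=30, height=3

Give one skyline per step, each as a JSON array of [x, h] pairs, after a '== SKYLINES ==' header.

== SKYLINES ==
[[47,10],[49,0]]
[[47,10],[49,0]]
[[21,6],[27,0],[47,10],[49,0]]
[[21,6],[27,0],[47,17],[49,0]]
[[21,6],[27,0],[30,6],[33,0],[47,17],[49,0]]
[[21,6],[27,0],[30,6],[33,0],[47,17],[49,1],[50,0]]
[[21,6],[27,0],[30,6],[33,0],[38,20],[41,0],[47,17],[49,1],[50,0]]
[[21,6],[27,0],[30,6],[33,0],[38,20],[41,0],[47,17],[49,10],[50,0]]
[[21,6],[27,0],[30,6],[33,0],[38,20],[41,6],[46,0],[47,17],[49,10],[50,0]]
[[21,6],[27,3],[30,6],[33,0],[38,20],[41,6],[46,0],[47,17],[49,10],[50,0]]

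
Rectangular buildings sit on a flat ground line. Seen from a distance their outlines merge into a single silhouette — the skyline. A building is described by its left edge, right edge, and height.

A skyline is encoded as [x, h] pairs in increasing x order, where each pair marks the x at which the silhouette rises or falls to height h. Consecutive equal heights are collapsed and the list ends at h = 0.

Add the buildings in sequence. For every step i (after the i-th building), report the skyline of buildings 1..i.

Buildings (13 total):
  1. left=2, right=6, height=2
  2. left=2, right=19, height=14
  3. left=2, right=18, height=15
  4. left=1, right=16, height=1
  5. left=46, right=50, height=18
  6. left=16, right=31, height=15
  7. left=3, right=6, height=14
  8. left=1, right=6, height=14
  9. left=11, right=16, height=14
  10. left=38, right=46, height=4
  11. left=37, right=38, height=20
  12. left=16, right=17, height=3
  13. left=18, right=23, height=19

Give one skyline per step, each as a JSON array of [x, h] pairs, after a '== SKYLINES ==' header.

== SKYLINES ==
[[2,2],[6,0]]
[[2,14],[19,0]]
[[2,15],[18,14],[19,0]]
[[1,1],[2,15],[18,14],[19,0]]
[[1,1],[2,15],[18,14],[19,0],[46,18],[50,0]]
[[1,1],[2,15],[31,0],[46,18],[50,0]]
[[1,1],[2,15],[31,0],[46,18],[50,0]]
[[1,14],[2,15],[31,0],[46,18],[50,0]]
[[1,14],[2,15],[31,0],[46,18],[50,0]]
[[1,14],[2,15],[31,0],[38,4],[46,18],[50,0]]
[[1,14],[2,15],[31,0],[37,20],[38,4],[46,18],[50,0]]
[[1,14],[2,15],[31,0],[37,20],[38,4],[46,18],[50,0]]
[[1,14],[2,15],[18,19],[23,15],[31,0],[37,20],[38,4],[46,18],[50,0]]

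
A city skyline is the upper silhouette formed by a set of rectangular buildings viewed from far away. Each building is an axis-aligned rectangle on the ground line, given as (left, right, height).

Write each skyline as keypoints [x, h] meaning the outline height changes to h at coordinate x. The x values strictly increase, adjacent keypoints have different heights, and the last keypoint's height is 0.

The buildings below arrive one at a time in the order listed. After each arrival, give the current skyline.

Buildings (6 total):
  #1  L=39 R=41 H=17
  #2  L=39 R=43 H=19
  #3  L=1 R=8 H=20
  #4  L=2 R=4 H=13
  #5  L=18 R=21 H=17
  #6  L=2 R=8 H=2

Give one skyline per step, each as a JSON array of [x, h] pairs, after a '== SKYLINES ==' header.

== SKYLINES ==
[[39,17],[41,0]]
[[39,19],[43,0]]
[[1,20],[8,0],[39,19],[43,0]]
[[1,20],[8,0],[39,19],[43,0]]
[[1,20],[8,0],[18,17],[21,0],[39,19],[43,0]]
[[1,20],[8,0],[18,17],[21,0],[39,19],[43,0]]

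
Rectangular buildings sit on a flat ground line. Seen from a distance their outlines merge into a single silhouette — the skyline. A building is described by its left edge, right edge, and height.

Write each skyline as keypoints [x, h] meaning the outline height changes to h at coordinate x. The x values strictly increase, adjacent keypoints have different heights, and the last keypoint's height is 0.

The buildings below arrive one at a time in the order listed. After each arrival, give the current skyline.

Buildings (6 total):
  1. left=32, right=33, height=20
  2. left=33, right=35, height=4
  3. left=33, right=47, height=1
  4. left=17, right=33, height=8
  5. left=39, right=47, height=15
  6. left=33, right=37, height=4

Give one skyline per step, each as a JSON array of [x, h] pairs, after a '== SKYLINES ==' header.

== SKYLINES ==
[[32,20],[33,0]]
[[32,20],[33,4],[35,0]]
[[32,20],[33,4],[35,1],[47,0]]
[[17,8],[32,20],[33,4],[35,1],[47,0]]
[[17,8],[32,20],[33,4],[35,1],[39,15],[47,0]]
[[17,8],[32,20],[33,4],[37,1],[39,15],[47,0]]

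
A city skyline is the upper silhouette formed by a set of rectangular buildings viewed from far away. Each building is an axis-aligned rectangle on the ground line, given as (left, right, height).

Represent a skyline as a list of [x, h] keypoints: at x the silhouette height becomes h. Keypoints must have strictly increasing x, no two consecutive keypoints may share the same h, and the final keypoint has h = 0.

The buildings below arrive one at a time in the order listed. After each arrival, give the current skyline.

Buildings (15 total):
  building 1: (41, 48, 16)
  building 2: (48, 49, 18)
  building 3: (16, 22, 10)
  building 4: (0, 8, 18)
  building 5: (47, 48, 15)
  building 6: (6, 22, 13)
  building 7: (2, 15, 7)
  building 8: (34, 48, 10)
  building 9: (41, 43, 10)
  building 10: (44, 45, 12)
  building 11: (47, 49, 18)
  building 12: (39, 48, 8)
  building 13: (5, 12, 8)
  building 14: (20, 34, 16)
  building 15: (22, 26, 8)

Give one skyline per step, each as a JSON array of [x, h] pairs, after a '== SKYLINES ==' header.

== SKYLINES ==
[[41,16],[48,0]]
[[41,16],[48,18],[49,0]]
[[16,10],[22,0],[41,16],[48,18],[49,0]]
[[0,18],[8,0],[16,10],[22,0],[41,16],[48,18],[49,0]]
[[0,18],[8,0],[16,10],[22,0],[41,16],[48,18],[49,0]]
[[0,18],[8,13],[22,0],[41,16],[48,18],[49,0]]
[[0,18],[8,13],[22,0],[41,16],[48,18],[49,0]]
[[0,18],[8,13],[22,0],[34,10],[41,16],[48,18],[49,0]]
[[0,18],[8,13],[22,0],[34,10],[41,16],[48,18],[49,0]]
[[0,18],[8,13],[22,0],[34,10],[41,16],[48,18],[49,0]]
[[0,18],[8,13],[22,0],[34,10],[41,16],[47,18],[49,0]]
[[0,18],[8,13],[22,0],[34,10],[41,16],[47,18],[49,0]]
[[0,18],[8,13],[22,0],[34,10],[41,16],[47,18],[49,0]]
[[0,18],[8,13],[20,16],[34,10],[41,16],[47,18],[49,0]]
[[0,18],[8,13],[20,16],[34,10],[41,16],[47,18],[49,0]]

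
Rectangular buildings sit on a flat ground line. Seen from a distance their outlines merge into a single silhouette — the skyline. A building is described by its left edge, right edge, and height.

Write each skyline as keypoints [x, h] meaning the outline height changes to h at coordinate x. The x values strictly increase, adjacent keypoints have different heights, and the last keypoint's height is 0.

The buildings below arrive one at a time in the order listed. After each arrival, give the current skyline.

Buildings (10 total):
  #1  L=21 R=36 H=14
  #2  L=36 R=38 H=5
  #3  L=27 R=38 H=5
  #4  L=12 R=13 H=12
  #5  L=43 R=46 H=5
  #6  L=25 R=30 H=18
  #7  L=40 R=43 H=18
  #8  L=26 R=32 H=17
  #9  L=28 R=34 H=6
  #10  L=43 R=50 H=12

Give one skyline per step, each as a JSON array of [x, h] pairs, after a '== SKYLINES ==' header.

== SKYLINES ==
[[21,14],[36,0]]
[[21,14],[36,5],[38,0]]
[[21,14],[36,5],[38,0]]
[[12,12],[13,0],[21,14],[36,5],[38,0]]
[[12,12],[13,0],[21,14],[36,5],[38,0],[43,5],[46,0]]
[[12,12],[13,0],[21,14],[25,18],[30,14],[36,5],[38,0],[43,5],[46,0]]
[[12,12],[13,0],[21,14],[25,18],[30,14],[36,5],[38,0],[40,18],[43,5],[46,0]]
[[12,12],[13,0],[21,14],[25,18],[30,17],[32,14],[36,5],[38,0],[40,18],[43,5],[46,0]]
[[12,12],[13,0],[21,14],[25,18],[30,17],[32,14],[36,5],[38,0],[40,18],[43,5],[46,0]]
[[12,12],[13,0],[21,14],[25,18],[30,17],[32,14],[36,5],[38,0],[40,18],[43,12],[50,0]]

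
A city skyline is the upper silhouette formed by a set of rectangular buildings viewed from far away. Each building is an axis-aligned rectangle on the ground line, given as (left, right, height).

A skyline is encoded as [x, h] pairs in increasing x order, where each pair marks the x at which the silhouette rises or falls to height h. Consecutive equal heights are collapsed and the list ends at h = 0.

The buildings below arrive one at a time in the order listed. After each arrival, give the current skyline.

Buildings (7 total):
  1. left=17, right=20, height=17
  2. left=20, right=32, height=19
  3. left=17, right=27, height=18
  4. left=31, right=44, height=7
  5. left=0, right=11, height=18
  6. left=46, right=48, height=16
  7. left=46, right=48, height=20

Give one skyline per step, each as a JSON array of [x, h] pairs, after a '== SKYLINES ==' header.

== SKYLINES ==
[[17,17],[20,0]]
[[17,17],[20,19],[32,0]]
[[17,18],[20,19],[32,0]]
[[17,18],[20,19],[32,7],[44,0]]
[[0,18],[11,0],[17,18],[20,19],[32,7],[44,0]]
[[0,18],[11,0],[17,18],[20,19],[32,7],[44,0],[46,16],[48,0]]
[[0,18],[11,0],[17,18],[20,19],[32,7],[44,0],[46,20],[48,0]]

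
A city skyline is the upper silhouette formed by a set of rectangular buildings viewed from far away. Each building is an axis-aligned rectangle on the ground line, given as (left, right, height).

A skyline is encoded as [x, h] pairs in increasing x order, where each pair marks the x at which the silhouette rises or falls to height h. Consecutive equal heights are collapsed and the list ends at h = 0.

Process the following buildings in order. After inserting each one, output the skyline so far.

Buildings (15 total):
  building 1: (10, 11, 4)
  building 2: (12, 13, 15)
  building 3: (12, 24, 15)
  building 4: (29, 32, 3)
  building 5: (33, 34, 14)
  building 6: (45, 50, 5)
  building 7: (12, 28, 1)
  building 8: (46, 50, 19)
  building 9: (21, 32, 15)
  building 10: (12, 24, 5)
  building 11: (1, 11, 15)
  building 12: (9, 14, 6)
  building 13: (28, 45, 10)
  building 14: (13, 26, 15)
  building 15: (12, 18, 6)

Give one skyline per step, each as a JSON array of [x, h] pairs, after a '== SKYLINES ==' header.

== SKYLINES ==
[[10,4],[11,0]]
[[10,4],[11,0],[12,15],[13,0]]
[[10,4],[11,0],[12,15],[24,0]]
[[10,4],[11,0],[12,15],[24,0],[29,3],[32,0]]
[[10,4],[11,0],[12,15],[24,0],[29,3],[32,0],[33,14],[34,0]]
[[10,4],[11,0],[12,15],[24,0],[29,3],[32,0],[33,14],[34,0],[45,5],[50,0]]
[[10,4],[11,0],[12,15],[24,1],[28,0],[29,3],[32,0],[33,14],[34,0],[45,5],[50,0]]
[[10,4],[11,0],[12,15],[24,1],[28,0],[29,3],[32,0],[33,14],[34,0],[45,5],[46,19],[50,0]]
[[10,4],[11,0],[12,15],[32,0],[33,14],[34,0],[45,5],[46,19],[50,0]]
[[10,4],[11,0],[12,15],[32,0],[33,14],[34,0],[45,5],[46,19],[50,0]]
[[1,15],[11,0],[12,15],[32,0],[33,14],[34,0],[45,5],[46,19],[50,0]]
[[1,15],[11,6],[12,15],[32,0],[33,14],[34,0],[45,5],[46,19],[50,0]]
[[1,15],[11,6],[12,15],[32,10],[33,14],[34,10],[45,5],[46,19],[50,0]]
[[1,15],[11,6],[12,15],[32,10],[33,14],[34,10],[45,5],[46,19],[50,0]]
[[1,15],[11,6],[12,15],[32,10],[33,14],[34,10],[45,5],[46,19],[50,0]]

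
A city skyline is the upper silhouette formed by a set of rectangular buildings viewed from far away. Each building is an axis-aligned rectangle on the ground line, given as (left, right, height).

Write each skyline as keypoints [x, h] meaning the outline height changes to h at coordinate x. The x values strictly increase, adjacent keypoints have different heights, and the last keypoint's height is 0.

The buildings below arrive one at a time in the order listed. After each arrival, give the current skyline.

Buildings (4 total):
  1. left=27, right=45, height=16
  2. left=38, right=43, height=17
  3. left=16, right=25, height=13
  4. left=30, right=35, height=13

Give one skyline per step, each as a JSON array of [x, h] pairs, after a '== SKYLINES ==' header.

== SKYLINES ==
[[27,16],[45,0]]
[[27,16],[38,17],[43,16],[45,0]]
[[16,13],[25,0],[27,16],[38,17],[43,16],[45,0]]
[[16,13],[25,0],[27,16],[38,17],[43,16],[45,0]]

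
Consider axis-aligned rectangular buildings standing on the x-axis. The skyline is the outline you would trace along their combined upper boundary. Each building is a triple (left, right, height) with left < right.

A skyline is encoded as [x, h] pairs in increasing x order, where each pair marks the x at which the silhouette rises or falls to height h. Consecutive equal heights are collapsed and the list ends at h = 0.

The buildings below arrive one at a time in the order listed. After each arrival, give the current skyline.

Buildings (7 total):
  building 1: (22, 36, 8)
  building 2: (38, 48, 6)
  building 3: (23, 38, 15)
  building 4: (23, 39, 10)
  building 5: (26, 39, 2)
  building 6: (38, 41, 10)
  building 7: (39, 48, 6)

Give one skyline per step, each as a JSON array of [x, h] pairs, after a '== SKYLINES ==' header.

== SKYLINES ==
[[22,8],[36,0]]
[[22,8],[36,0],[38,6],[48,0]]
[[22,8],[23,15],[38,6],[48,0]]
[[22,8],[23,15],[38,10],[39,6],[48,0]]
[[22,8],[23,15],[38,10],[39,6],[48,0]]
[[22,8],[23,15],[38,10],[41,6],[48,0]]
[[22,8],[23,15],[38,10],[41,6],[48,0]]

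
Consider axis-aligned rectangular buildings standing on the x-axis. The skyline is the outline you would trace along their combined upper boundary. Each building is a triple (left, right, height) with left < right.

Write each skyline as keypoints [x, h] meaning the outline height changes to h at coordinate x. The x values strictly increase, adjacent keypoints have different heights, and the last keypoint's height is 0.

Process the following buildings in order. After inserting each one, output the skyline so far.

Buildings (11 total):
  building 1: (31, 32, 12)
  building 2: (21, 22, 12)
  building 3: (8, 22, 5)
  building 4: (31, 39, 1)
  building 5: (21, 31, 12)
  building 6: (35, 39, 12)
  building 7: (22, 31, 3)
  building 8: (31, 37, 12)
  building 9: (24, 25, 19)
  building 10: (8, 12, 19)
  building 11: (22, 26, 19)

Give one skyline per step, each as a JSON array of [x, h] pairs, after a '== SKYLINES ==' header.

== SKYLINES ==
[[31,12],[32,0]]
[[21,12],[22,0],[31,12],[32,0]]
[[8,5],[21,12],[22,0],[31,12],[32,0]]
[[8,5],[21,12],[22,0],[31,12],[32,1],[39,0]]
[[8,5],[21,12],[32,1],[39,0]]
[[8,5],[21,12],[32,1],[35,12],[39,0]]
[[8,5],[21,12],[32,1],[35,12],[39,0]]
[[8,5],[21,12],[39,0]]
[[8,5],[21,12],[24,19],[25,12],[39,0]]
[[8,19],[12,5],[21,12],[24,19],[25,12],[39,0]]
[[8,19],[12,5],[21,12],[22,19],[26,12],[39,0]]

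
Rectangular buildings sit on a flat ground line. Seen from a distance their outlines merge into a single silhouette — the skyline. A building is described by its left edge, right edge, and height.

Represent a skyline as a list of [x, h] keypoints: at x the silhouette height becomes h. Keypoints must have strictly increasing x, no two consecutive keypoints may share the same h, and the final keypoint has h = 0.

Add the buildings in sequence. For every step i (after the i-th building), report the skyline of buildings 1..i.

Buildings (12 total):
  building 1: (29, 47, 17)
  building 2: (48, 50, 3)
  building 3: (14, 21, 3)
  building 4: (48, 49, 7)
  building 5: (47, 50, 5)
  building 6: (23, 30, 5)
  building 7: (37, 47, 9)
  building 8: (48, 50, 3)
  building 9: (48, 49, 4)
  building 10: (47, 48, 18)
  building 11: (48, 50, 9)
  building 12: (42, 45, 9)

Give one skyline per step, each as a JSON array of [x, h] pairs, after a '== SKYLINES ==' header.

== SKYLINES ==
[[29,17],[47,0]]
[[29,17],[47,0],[48,3],[50,0]]
[[14,3],[21,0],[29,17],[47,0],[48,3],[50,0]]
[[14,3],[21,0],[29,17],[47,0],[48,7],[49,3],[50,0]]
[[14,3],[21,0],[29,17],[47,5],[48,7],[49,5],[50,0]]
[[14,3],[21,0],[23,5],[29,17],[47,5],[48,7],[49,5],[50,0]]
[[14,3],[21,0],[23,5],[29,17],[47,5],[48,7],[49,5],[50,0]]
[[14,3],[21,0],[23,5],[29,17],[47,5],[48,7],[49,5],[50,0]]
[[14,3],[21,0],[23,5],[29,17],[47,5],[48,7],[49,5],[50,0]]
[[14,3],[21,0],[23,5],[29,17],[47,18],[48,7],[49,5],[50,0]]
[[14,3],[21,0],[23,5],[29,17],[47,18],[48,9],[50,0]]
[[14,3],[21,0],[23,5],[29,17],[47,18],[48,9],[50,0]]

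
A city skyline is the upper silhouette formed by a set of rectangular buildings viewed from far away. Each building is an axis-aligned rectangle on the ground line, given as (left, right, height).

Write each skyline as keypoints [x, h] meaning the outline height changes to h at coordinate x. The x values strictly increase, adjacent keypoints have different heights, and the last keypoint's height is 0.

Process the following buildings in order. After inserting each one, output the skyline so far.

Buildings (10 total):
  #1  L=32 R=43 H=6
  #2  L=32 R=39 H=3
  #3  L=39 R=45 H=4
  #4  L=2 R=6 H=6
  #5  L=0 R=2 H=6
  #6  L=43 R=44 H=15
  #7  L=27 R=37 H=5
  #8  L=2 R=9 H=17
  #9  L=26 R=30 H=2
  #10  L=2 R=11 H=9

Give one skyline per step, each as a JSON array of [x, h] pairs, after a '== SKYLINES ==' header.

== SKYLINES ==
[[32,6],[43,0]]
[[32,6],[43,0]]
[[32,6],[43,4],[45,0]]
[[2,6],[6,0],[32,6],[43,4],[45,0]]
[[0,6],[6,0],[32,6],[43,4],[45,0]]
[[0,6],[6,0],[32,6],[43,15],[44,4],[45,0]]
[[0,6],[6,0],[27,5],[32,6],[43,15],[44,4],[45,0]]
[[0,6],[2,17],[9,0],[27,5],[32,6],[43,15],[44,4],[45,0]]
[[0,6],[2,17],[9,0],[26,2],[27,5],[32,6],[43,15],[44,4],[45,0]]
[[0,6],[2,17],[9,9],[11,0],[26,2],[27,5],[32,6],[43,15],[44,4],[45,0]]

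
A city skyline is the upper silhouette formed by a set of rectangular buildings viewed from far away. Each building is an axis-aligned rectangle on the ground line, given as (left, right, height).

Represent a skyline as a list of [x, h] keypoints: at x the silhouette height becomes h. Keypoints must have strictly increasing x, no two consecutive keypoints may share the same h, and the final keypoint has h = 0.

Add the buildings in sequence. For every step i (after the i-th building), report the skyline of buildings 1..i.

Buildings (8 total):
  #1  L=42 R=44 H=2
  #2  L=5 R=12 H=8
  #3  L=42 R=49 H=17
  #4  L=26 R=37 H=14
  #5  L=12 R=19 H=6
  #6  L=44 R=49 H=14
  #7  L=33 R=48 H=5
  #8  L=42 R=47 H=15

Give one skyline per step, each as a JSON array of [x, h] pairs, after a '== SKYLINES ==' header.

== SKYLINES ==
[[42,2],[44,0]]
[[5,8],[12,0],[42,2],[44,0]]
[[5,8],[12,0],[42,17],[49,0]]
[[5,8],[12,0],[26,14],[37,0],[42,17],[49,0]]
[[5,8],[12,6],[19,0],[26,14],[37,0],[42,17],[49,0]]
[[5,8],[12,6],[19,0],[26,14],[37,0],[42,17],[49,0]]
[[5,8],[12,6],[19,0],[26,14],[37,5],[42,17],[49,0]]
[[5,8],[12,6],[19,0],[26,14],[37,5],[42,17],[49,0]]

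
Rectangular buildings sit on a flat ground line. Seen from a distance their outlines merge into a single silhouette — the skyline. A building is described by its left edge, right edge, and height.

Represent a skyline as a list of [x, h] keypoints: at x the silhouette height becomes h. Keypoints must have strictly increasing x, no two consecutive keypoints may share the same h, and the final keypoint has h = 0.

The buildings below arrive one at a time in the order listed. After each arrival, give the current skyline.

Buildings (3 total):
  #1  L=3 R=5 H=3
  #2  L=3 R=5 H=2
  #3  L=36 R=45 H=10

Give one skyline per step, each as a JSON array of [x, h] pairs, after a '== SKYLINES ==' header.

== SKYLINES ==
[[3,3],[5,0]]
[[3,3],[5,0]]
[[3,3],[5,0],[36,10],[45,0]]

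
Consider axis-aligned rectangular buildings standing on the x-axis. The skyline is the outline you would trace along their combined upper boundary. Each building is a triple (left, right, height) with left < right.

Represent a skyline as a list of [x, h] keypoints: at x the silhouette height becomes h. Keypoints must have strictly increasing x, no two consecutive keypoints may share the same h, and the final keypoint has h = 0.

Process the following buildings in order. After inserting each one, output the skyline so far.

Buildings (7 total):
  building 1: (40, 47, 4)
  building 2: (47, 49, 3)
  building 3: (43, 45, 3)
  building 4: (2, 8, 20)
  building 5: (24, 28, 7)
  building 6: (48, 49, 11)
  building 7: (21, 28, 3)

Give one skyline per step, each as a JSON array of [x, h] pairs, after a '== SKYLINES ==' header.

== SKYLINES ==
[[40,4],[47,0]]
[[40,4],[47,3],[49,0]]
[[40,4],[47,3],[49,0]]
[[2,20],[8,0],[40,4],[47,3],[49,0]]
[[2,20],[8,0],[24,7],[28,0],[40,4],[47,3],[49,0]]
[[2,20],[8,0],[24,7],[28,0],[40,4],[47,3],[48,11],[49,0]]
[[2,20],[8,0],[21,3],[24,7],[28,0],[40,4],[47,3],[48,11],[49,0]]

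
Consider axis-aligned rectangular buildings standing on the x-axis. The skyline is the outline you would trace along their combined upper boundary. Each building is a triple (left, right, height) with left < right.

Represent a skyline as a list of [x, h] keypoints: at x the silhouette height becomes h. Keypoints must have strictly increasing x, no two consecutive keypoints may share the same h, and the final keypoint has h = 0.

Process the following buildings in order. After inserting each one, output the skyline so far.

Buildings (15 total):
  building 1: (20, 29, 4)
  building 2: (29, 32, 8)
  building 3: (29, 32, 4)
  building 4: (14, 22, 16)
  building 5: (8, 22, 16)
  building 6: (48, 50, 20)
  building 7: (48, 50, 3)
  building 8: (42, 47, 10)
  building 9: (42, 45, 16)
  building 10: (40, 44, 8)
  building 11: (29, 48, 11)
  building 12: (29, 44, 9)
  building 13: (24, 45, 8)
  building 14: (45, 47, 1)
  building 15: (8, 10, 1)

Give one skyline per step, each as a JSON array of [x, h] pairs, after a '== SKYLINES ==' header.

== SKYLINES ==
[[20,4],[29,0]]
[[20,4],[29,8],[32,0]]
[[20,4],[29,8],[32,0]]
[[14,16],[22,4],[29,8],[32,0]]
[[8,16],[22,4],[29,8],[32,0]]
[[8,16],[22,4],[29,8],[32,0],[48,20],[50,0]]
[[8,16],[22,4],[29,8],[32,0],[48,20],[50,0]]
[[8,16],[22,4],[29,8],[32,0],[42,10],[47,0],[48,20],[50,0]]
[[8,16],[22,4],[29,8],[32,0],[42,16],[45,10],[47,0],[48,20],[50,0]]
[[8,16],[22,4],[29,8],[32,0],[40,8],[42,16],[45,10],[47,0],[48,20],[50,0]]
[[8,16],[22,4],[29,11],[42,16],[45,11],[48,20],[50,0]]
[[8,16],[22,4],[29,11],[42,16],[45,11],[48,20],[50,0]]
[[8,16],[22,4],[24,8],[29,11],[42,16],[45,11],[48,20],[50,0]]
[[8,16],[22,4],[24,8],[29,11],[42,16],[45,11],[48,20],[50,0]]
[[8,16],[22,4],[24,8],[29,11],[42,16],[45,11],[48,20],[50,0]]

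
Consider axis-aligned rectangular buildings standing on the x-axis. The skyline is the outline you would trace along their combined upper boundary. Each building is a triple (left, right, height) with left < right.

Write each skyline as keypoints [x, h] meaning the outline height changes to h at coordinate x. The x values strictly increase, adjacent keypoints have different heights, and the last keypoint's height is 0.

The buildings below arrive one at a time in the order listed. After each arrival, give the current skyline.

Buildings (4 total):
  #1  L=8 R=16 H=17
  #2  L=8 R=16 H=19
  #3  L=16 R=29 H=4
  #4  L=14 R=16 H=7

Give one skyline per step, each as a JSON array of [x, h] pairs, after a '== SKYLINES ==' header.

== SKYLINES ==
[[8,17],[16,0]]
[[8,19],[16,0]]
[[8,19],[16,4],[29,0]]
[[8,19],[16,4],[29,0]]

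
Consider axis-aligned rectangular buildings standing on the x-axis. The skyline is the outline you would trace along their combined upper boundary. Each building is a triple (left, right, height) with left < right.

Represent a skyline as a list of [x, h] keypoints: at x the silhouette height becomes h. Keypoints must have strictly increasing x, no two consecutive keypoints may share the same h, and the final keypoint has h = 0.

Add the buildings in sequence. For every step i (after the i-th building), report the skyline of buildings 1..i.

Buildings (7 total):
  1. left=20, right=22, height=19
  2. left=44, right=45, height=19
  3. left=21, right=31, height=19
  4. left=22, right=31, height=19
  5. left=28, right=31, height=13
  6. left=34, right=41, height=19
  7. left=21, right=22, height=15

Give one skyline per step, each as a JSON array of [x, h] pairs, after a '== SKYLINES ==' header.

== SKYLINES ==
[[20,19],[22,0]]
[[20,19],[22,0],[44,19],[45,0]]
[[20,19],[31,0],[44,19],[45,0]]
[[20,19],[31,0],[44,19],[45,0]]
[[20,19],[31,0],[44,19],[45,0]]
[[20,19],[31,0],[34,19],[41,0],[44,19],[45,0]]
[[20,19],[31,0],[34,19],[41,0],[44,19],[45,0]]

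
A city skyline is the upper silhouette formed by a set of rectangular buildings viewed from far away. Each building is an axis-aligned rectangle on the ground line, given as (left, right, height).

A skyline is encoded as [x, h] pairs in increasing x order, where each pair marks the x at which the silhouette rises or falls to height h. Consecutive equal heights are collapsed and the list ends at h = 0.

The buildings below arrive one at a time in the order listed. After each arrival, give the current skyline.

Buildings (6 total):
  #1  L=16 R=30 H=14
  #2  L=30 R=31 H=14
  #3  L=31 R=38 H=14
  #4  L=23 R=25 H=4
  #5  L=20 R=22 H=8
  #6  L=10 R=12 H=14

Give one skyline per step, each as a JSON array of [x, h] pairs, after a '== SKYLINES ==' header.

== SKYLINES ==
[[16,14],[30,0]]
[[16,14],[31,0]]
[[16,14],[38,0]]
[[16,14],[38,0]]
[[16,14],[38,0]]
[[10,14],[12,0],[16,14],[38,0]]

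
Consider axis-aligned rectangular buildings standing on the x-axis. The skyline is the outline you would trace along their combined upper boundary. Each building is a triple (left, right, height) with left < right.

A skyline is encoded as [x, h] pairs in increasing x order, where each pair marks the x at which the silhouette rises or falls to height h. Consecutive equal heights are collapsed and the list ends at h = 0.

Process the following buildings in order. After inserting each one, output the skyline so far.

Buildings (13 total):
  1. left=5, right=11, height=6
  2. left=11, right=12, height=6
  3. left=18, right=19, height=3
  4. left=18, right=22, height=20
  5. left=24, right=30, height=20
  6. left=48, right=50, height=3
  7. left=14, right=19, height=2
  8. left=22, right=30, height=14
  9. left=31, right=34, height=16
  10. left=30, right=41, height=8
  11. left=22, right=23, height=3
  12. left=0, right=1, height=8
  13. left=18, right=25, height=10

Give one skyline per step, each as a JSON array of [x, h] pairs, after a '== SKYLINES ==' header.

== SKYLINES ==
[[5,6],[11,0]]
[[5,6],[12,0]]
[[5,6],[12,0],[18,3],[19,0]]
[[5,6],[12,0],[18,20],[22,0]]
[[5,6],[12,0],[18,20],[22,0],[24,20],[30,0]]
[[5,6],[12,0],[18,20],[22,0],[24,20],[30,0],[48,3],[50,0]]
[[5,6],[12,0],[14,2],[18,20],[22,0],[24,20],[30,0],[48,3],[50,0]]
[[5,6],[12,0],[14,2],[18,20],[22,14],[24,20],[30,0],[48,3],[50,0]]
[[5,6],[12,0],[14,2],[18,20],[22,14],[24,20],[30,0],[31,16],[34,0],[48,3],[50,0]]
[[5,6],[12,0],[14,2],[18,20],[22,14],[24,20],[30,8],[31,16],[34,8],[41,0],[48,3],[50,0]]
[[5,6],[12,0],[14,2],[18,20],[22,14],[24,20],[30,8],[31,16],[34,8],[41,0],[48,3],[50,0]]
[[0,8],[1,0],[5,6],[12,0],[14,2],[18,20],[22,14],[24,20],[30,8],[31,16],[34,8],[41,0],[48,3],[50,0]]
[[0,8],[1,0],[5,6],[12,0],[14,2],[18,20],[22,14],[24,20],[30,8],[31,16],[34,8],[41,0],[48,3],[50,0]]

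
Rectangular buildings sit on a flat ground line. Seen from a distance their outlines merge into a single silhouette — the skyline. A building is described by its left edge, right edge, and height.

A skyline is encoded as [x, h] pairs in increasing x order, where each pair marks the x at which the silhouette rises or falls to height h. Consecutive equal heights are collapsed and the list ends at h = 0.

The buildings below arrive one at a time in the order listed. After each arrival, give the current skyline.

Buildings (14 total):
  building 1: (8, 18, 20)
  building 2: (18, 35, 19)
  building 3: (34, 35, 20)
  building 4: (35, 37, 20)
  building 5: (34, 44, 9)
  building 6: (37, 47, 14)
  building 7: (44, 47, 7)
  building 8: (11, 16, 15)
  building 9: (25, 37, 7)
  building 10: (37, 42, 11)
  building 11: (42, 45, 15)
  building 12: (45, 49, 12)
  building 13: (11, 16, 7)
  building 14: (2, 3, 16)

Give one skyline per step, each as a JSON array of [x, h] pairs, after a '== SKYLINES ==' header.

== SKYLINES ==
[[8,20],[18,0]]
[[8,20],[18,19],[35,0]]
[[8,20],[18,19],[34,20],[35,0]]
[[8,20],[18,19],[34,20],[37,0]]
[[8,20],[18,19],[34,20],[37,9],[44,0]]
[[8,20],[18,19],[34,20],[37,14],[47,0]]
[[8,20],[18,19],[34,20],[37,14],[47,0]]
[[8,20],[18,19],[34,20],[37,14],[47,0]]
[[8,20],[18,19],[34,20],[37,14],[47,0]]
[[8,20],[18,19],[34,20],[37,14],[47,0]]
[[8,20],[18,19],[34,20],[37,14],[42,15],[45,14],[47,0]]
[[8,20],[18,19],[34,20],[37,14],[42,15],[45,14],[47,12],[49,0]]
[[8,20],[18,19],[34,20],[37,14],[42,15],[45,14],[47,12],[49,0]]
[[2,16],[3,0],[8,20],[18,19],[34,20],[37,14],[42,15],[45,14],[47,12],[49,0]]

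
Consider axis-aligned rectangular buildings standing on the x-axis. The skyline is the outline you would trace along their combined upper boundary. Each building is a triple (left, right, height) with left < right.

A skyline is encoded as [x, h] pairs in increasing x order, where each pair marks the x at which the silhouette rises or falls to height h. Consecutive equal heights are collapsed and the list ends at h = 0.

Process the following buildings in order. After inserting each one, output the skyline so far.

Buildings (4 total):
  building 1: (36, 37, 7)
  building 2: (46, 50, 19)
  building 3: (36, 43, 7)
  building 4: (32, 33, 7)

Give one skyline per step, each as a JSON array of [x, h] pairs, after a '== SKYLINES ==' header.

== SKYLINES ==
[[36,7],[37,0]]
[[36,7],[37,0],[46,19],[50,0]]
[[36,7],[43,0],[46,19],[50,0]]
[[32,7],[33,0],[36,7],[43,0],[46,19],[50,0]]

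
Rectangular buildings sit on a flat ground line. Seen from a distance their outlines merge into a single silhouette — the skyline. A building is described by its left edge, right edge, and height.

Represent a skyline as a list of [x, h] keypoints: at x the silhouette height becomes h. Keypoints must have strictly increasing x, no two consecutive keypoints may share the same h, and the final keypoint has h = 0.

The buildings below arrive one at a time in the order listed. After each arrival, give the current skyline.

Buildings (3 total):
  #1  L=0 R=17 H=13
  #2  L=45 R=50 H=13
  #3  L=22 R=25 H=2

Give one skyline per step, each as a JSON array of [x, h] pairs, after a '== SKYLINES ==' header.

== SKYLINES ==
[[0,13],[17,0]]
[[0,13],[17,0],[45,13],[50,0]]
[[0,13],[17,0],[22,2],[25,0],[45,13],[50,0]]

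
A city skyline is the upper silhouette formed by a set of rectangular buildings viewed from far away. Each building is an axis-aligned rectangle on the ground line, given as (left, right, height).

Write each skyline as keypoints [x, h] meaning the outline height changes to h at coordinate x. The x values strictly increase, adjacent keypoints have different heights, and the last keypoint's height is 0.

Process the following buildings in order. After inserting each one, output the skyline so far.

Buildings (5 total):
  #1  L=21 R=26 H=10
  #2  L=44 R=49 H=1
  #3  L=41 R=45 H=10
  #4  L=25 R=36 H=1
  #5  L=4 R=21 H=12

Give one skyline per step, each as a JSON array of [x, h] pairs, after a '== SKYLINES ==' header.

== SKYLINES ==
[[21,10],[26,0]]
[[21,10],[26,0],[44,1],[49,0]]
[[21,10],[26,0],[41,10],[45,1],[49,0]]
[[21,10],[26,1],[36,0],[41,10],[45,1],[49,0]]
[[4,12],[21,10],[26,1],[36,0],[41,10],[45,1],[49,0]]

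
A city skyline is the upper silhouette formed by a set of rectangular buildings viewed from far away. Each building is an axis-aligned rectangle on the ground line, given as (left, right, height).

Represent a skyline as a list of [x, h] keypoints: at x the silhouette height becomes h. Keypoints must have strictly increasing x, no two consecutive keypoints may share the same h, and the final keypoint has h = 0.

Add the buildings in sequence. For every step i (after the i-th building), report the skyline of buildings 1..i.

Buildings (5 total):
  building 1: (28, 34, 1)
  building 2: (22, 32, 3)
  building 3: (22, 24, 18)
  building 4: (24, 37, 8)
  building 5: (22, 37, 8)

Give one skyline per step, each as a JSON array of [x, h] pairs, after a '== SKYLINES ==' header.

== SKYLINES ==
[[28,1],[34,0]]
[[22,3],[32,1],[34,0]]
[[22,18],[24,3],[32,1],[34,0]]
[[22,18],[24,8],[37,0]]
[[22,18],[24,8],[37,0]]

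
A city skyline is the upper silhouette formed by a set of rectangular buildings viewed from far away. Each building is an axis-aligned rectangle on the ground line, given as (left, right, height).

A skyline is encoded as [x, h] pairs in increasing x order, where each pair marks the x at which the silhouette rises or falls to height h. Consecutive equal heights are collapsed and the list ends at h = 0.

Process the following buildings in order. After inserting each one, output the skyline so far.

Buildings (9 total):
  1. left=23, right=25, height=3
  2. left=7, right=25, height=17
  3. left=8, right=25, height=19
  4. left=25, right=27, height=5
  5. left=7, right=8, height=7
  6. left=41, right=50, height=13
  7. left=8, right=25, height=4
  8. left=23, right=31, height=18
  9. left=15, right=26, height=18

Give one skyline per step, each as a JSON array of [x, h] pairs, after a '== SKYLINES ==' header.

== SKYLINES ==
[[23,3],[25,0]]
[[7,17],[25,0]]
[[7,17],[8,19],[25,0]]
[[7,17],[8,19],[25,5],[27,0]]
[[7,17],[8,19],[25,5],[27,0]]
[[7,17],[8,19],[25,5],[27,0],[41,13],[50,0]]
[[7,17],[8,19],[25,5],[27,0],[41,13],[50,0]]
[[7,17],[8,19],[25,18],[31,0],[41,13],[50,0]]
[[7,17],[8,19],[25,18],[31,0],[41,13],[50,0]]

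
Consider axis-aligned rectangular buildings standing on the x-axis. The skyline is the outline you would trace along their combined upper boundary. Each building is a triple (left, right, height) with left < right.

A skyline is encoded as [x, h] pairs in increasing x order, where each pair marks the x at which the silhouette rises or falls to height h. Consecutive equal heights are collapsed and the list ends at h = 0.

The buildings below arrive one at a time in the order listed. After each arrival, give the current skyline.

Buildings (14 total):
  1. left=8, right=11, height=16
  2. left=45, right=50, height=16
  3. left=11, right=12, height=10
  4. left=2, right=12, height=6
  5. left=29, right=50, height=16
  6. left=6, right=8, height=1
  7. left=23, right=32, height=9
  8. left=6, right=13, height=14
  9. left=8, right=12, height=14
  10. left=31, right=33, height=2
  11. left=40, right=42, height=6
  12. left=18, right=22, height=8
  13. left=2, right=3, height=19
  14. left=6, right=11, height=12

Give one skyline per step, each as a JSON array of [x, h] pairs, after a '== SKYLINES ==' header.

== SKYLINES ==
[[8,16],[11,0]]
[[8,16],[11,0],[45,16],[50,0]]
[[8,16],[11,10],[12,0],[45,16],[50,0]]
[[2,6],[8,16],[11,10],[12,0],[45,16],[50,0]]
[[2,6],[8,16],[11,10],[12,0],[29,16],[50,0]]
[[2,6],[8,16],[11,10],[12,0],[29,16],[50,0]]
[[2,6],[8,16],[11,10],[12,0],[23,9],[29,16],[50,0]]
[[2,6],[6,14],[8,16],[11,14],[13,0],[23,9],[29,16],[50,0]]
[[2,6],[6,14],[8,16],[11,14],[13,0],[23,9],[29,16],[50,0]]
[[2,6],[6,14],[8,16],[11,14],[13,0],[23,9],[29,16],[50,0]]
[[2,6],[6,14],[8,16],[11,14],[13,0],[23,9],[29,16],[50,0]]
[[2,6],[6,14],[8,16],[11,14],[13,0],[18,8],[22,0],[23,9],[29,16],[50,0]]
[[2,19],[3,6],[6,14],[8,16],[11,14],[13,0],[18,8],[22,0],[23,9],[29,16],[50,0]]
[[2,19],[3,6],[6,14],[8,16],[11,14],[13,0],[18,8],[22,0],[23,9],[29,16],[50,0]]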